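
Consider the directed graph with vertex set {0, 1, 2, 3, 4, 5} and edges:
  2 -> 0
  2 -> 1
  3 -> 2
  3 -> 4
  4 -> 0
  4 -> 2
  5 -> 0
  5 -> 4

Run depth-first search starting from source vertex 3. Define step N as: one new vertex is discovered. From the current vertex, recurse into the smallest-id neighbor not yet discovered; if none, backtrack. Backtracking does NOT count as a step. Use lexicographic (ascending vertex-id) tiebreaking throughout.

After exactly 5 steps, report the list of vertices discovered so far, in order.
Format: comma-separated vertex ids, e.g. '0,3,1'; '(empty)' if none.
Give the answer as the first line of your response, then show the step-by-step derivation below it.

3,2,0,1,4

step 1: discover 3; path=3; order=3
step 2: discover 2; path=3>2; order=3,2
step 3: discover 0; path=3>2>0; order=3,2,0
step 4: discover 1; path=3>2>1; order=3,2,0,1
step 5: discover 4; path=3>4; order=3,2,0,1,4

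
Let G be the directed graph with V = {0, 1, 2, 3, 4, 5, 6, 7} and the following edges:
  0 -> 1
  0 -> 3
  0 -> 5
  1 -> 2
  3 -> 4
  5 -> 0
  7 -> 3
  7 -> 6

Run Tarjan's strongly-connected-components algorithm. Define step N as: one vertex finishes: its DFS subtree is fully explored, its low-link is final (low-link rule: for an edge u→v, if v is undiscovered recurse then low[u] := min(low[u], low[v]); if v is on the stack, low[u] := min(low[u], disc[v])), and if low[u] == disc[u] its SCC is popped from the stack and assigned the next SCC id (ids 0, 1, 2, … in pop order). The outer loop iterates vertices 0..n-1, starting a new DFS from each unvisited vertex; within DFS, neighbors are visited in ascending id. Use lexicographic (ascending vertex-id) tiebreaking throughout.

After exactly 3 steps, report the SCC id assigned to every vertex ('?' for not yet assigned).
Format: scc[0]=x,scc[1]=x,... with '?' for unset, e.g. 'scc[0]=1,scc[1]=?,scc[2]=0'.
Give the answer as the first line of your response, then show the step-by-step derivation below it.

scc[0]=?,scc[1]=1,scc[2]=0,scc[3]=?,scc[4]=2,scc[5]=?,scc[6]=?,scc[7]=?

step 1: low=(low[0]=0,low[1]=1,low[2]=2,low[3]=?,low[4]=?,low[5]=?,low[6]=?,low[7]=?); scc=(scc[0]=?,scc[1]=?,scc[2]=0,scc[3]=?,scc[4]=?,scc[5]=?,scc[6]=?,scc[7]=?)
step 2: low=(low[0]=0,low[1]=1,low[2]=2,low[3]=?,low[4]=?,low[5]=?,low[6]=?,low[7]=?); scc=(scc[0]=?,scc[1]=1,scc[2]=0,scc[3]=?,scc[4]=?,scc[5]=?,scc[6]=?,scc[7]=?)
step 3: low=(low[0]=0,low[1]=1,low[2]=2,low[3]=3,low[4]=4,low[5]=?,low[6]=?,low[7]=?); scc=(scc[0]=?,scc[1]=1,scc[2]=0,scc[3]=?,scc[4]=2,scc[5]=?,scc[6]=?,scc[7]=?)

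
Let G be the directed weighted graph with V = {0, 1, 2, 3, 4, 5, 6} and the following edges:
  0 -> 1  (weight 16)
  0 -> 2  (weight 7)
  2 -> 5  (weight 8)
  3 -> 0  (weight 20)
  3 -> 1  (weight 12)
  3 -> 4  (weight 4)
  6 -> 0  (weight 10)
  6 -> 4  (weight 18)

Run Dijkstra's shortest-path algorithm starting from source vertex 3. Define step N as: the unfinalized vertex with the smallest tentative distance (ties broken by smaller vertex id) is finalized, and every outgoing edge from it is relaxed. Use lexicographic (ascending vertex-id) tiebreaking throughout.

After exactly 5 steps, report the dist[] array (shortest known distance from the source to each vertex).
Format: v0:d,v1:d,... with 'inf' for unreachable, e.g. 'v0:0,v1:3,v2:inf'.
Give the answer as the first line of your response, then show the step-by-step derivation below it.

v0:20,v1:12,v2:27,v3:0,v4:4,v5:35,v6:inf

step 1: dist = v0:20,v1:12,v2:inf,v3:0,v4:4,v5:inf,v6:inf
step 2: dist = v0:20,v1:12,v2:inf,v3:0,v4:4,v5:inf,v6:inf
step 3: dist = v0:20,v1:12,v2:inf,v3:0,v4:4,v5:inf,v6:inf
step 4: dist = v0:20,v1:12,v2:27,v3:0,v4:4,v5:inf,v6:inf
step 5: dist = v0:20,v1:12,v2:27,v3:0,v4:4,v5:35,v6:inf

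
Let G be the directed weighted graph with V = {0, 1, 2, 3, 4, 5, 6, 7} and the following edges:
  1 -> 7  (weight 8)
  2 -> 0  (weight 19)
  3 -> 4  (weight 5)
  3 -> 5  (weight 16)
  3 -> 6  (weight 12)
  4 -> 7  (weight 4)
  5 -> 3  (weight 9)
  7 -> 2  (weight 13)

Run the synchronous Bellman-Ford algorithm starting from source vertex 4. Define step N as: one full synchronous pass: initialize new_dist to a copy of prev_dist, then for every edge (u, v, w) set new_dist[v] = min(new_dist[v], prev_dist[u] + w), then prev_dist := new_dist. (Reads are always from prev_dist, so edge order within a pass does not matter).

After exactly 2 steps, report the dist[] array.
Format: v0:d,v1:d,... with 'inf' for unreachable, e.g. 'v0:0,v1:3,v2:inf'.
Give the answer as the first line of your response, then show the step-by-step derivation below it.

v0:inf,v1:inf,v2:17,v3:inf,v4:0,v5:inf,v6:inf,v7:4

step 1: dist = v0:inf,v1:inf,v2:inf,v3:inf,v4:0,v5:inf,v6:inf,v7:4
step 2: dist = v0:inf,v1:inf,v2:17,v3:inf,v4:0,v5:inf,v6:inf,v7:4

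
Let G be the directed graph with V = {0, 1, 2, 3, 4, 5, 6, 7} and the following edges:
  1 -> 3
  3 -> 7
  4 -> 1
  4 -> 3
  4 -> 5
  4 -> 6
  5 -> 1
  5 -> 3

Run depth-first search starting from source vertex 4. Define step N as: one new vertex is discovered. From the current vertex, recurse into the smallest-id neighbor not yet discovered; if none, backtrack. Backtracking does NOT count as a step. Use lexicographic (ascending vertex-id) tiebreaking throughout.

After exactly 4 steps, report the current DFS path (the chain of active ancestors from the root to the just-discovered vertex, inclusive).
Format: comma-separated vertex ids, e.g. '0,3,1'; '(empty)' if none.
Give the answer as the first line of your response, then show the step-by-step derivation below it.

4,1,3,7

step 1: discover 4; path=4; order=4
step 2: discover 1; path=4>1; order=4,1
step 3: discover 3; path=4>1>3; order=4,1,3
step 4: discover 7; path=4>1>3>7; order=4,1,3,7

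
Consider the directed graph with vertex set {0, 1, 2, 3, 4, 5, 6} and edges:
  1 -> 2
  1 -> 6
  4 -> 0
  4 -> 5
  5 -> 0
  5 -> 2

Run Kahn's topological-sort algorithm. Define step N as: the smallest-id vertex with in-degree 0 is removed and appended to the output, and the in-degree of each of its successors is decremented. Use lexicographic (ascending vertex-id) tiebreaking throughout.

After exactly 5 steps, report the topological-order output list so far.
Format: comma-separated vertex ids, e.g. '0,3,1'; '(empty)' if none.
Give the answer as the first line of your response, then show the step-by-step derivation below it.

1,3,4,5,0

step 1: output 1; order=[1]; indeg=(2,0,1,0,0,1,0)
step 2: output 3; order=[1,3]; indeg=(2,0,1,0,0,1,0)
step 3: output 4; order=[1,3,4]; indeg=(1,0,1,0,0,0,0)
step 4: output 5; order=[1,3,4,5]; indeg=(0,0,0,0,0,0,0)
step 5: output 0; order=[1,3,4,5,0]; indeg=(0,0,0,0,0,0,0)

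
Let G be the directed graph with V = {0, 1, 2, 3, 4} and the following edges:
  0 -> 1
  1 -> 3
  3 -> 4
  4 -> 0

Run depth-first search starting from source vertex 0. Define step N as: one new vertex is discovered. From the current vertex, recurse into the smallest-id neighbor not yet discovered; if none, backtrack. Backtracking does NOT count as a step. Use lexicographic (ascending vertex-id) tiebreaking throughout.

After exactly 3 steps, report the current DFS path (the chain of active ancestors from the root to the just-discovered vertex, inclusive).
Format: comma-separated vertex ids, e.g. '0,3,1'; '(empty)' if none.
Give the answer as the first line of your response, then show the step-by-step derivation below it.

0,1,3

step 1: discover 0; path=0; order=0
step 2: discover 1; path=0>1; order=0,1
step 3: discover 3; path=0>1>3; order=0,1,3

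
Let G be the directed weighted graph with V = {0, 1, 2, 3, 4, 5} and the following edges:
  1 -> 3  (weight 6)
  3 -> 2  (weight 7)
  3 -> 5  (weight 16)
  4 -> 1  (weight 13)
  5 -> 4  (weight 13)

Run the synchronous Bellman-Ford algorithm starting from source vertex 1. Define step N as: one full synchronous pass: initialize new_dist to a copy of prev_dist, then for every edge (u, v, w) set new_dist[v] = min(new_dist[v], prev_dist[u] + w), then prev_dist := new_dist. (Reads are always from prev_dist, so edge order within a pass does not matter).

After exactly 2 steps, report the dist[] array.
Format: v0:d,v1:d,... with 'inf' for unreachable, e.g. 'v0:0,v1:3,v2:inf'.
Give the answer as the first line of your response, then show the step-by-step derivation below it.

v0:inf,v1:0,v2:13,v3:6,v4:inf,v5:22

step 1: dist = v0:inf,v1:0,v2:inf,v3:6,v4:inf,v5:inf
step 2: dist = v0:inf,v1:0,v2:13,v3:6,v4:inf,v5:22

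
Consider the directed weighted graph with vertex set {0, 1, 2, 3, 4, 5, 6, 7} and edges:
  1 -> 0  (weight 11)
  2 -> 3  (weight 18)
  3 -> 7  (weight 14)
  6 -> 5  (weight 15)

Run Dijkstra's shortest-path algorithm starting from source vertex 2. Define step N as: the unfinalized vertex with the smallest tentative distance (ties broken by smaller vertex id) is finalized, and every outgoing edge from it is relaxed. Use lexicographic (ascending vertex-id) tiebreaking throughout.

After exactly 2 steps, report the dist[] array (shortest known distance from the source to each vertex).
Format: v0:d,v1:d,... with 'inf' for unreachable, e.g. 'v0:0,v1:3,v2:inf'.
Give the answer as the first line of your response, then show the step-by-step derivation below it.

v0:inf,v1:inf,v2:0,v3:18,v4:inf,v5:inf,v6:inf,v7:32

step 1: dist = v0:inf,v1:inf,v2:0,v3:18,v4:inf,v5:inf,v6:inf,v7:inf
step 2: dist = v0:inf,v1:inf,v2:0,v3:18,v4:inf,v5:inf,v6:inf,v7:32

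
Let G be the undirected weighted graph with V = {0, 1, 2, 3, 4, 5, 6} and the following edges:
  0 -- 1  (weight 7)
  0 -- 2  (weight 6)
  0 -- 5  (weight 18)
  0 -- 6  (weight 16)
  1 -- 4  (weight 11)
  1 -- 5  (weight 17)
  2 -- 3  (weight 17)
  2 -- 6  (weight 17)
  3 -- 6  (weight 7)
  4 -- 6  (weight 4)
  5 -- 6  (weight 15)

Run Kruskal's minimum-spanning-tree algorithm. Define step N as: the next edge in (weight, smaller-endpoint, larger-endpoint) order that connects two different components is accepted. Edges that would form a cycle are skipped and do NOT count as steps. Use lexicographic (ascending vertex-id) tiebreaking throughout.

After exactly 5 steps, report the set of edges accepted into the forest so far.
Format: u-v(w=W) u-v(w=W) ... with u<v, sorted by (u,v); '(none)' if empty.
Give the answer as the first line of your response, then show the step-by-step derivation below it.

0-1(w=7) 0-2(w=6) 1-4(w=11) 3-6(w=7) 4-6(w=4)

step 1: add edge 4-6 (w=4); MST = {4-6(w=4)}
step 2: add edge 0-2 (w=6); MST = {0-2(w=6) 4-6(w=4)}
step 3: add edge 0-1 (w=7); MST = {0-1(w=7) 0-2(w=6) 4-6(w=4)}
step 4: add edge 3-6 (w=7); MST = {0-1(w=7) 0-2(w=6) 3-6(w=7) 4-6(w=4)}
step 5: add edge 1-4 (w=11); MST = {0-1(w=7) 0-2(w=6) 1-4(w=11) 3-6(w=7) 4-6(w=4)}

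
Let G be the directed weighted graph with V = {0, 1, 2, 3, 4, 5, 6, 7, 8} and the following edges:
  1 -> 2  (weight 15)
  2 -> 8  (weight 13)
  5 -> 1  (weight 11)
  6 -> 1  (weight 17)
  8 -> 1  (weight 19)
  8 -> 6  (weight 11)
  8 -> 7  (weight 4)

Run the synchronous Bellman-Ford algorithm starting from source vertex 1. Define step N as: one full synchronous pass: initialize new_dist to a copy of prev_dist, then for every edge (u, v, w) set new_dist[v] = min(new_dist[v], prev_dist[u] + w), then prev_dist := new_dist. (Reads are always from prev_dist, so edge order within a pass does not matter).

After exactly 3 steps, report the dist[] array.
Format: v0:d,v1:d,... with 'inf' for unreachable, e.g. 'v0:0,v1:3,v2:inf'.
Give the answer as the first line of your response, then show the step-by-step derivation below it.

v0:inf,v1:0,v2:15,v3:inf,v4:inf,v5:inf,v6:39,v7:32,v8:28

step 1: dist = v0:inf,v1:0,v2:15,v3:inf,v4:inf,v5:inf,v6:inf,v7:inf,v8:inf
step 2: dist = v0:inf,v1:0,v2:15,v3:inf,v4:inf,v5:inf,v6:inf,v7:inf,v8:28
step 3: dist = v0:inf,v1:0,v2:15,v3:inf,v4:inf,v5:inf,v6:39,v7:32,v8:28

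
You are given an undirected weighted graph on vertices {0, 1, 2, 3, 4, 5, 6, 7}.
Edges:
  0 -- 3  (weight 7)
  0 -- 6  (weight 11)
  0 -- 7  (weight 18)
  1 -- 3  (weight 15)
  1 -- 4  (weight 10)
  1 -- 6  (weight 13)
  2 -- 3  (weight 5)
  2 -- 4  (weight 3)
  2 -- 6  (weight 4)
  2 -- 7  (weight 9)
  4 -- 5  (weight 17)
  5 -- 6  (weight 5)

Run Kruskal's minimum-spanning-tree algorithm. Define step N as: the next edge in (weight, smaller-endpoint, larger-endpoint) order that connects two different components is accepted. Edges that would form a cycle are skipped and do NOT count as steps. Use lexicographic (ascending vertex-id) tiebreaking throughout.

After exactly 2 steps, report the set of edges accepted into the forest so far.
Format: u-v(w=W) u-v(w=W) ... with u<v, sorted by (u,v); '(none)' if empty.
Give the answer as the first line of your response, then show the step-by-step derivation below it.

2-4(w=3) 2-6(w=4)

step 1: add edge 2-4 (w=3); MST = {2-4(w=3)}
step 2: add edge 2-6 (w=4); MST = {2-4(w=3) 2-6(w=4)}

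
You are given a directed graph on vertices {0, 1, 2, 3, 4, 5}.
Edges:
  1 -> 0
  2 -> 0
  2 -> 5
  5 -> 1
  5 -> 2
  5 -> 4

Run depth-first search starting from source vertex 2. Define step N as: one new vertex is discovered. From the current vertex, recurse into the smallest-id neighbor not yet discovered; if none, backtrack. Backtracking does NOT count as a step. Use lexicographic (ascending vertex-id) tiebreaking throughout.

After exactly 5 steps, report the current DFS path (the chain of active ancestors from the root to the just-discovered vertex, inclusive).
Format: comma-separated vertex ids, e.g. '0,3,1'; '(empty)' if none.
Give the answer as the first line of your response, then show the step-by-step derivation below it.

2,5,4

step 1: discover 2; path=2; order=2
step 2: discover 0; path=2>0; order=2,0
step 3: discover 5; path=2>5; order=2,0,5
step 4: discover 1; path=2>5>1; order=2,0,5,1
step 5: discover 4; path=2>5>4; order=2,0,5,1,4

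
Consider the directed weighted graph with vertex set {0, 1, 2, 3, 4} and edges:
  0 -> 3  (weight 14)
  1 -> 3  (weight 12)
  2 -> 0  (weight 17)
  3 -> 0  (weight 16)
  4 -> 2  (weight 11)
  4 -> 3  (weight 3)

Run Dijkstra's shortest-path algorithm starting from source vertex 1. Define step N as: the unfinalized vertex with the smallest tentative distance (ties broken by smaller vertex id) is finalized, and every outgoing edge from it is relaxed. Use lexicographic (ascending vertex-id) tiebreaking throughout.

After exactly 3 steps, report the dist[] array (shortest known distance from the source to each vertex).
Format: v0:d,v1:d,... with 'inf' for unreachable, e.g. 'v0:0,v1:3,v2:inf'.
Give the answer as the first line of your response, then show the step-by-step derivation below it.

v0:28,v1:0,v2:inf,v3:12,v4:inf

step 1: dist = v0:inf,v1:0,v2:inf,v3:12,v4:inf
step 2: dist = v0:28,v1:0,v2:inf,v3:12,v4:inf
step 3: dist = v0:28,v1:0,v2:inf,v3:12,v4:inf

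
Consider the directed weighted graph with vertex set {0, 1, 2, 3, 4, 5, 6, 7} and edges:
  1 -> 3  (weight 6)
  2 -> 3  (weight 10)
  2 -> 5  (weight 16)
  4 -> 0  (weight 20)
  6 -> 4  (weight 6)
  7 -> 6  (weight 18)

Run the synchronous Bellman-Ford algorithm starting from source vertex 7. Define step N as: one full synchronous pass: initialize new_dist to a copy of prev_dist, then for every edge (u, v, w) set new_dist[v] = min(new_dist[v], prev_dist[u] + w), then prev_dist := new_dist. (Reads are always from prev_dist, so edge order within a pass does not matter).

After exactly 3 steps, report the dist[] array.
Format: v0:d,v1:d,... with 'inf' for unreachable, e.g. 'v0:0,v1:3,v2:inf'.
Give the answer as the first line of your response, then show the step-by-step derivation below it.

v0:44,v1:inf,v2:inf,v3:inf,v4:24,v5:inf,v6:18,v7:0

step 1: dist = v0:inf,v1:inf,v2:inf,v3:inf,v4:inf,v5:inf,v6:18,v7:0
step 2: dist = v0:inf,v1:inf,v2:inf,v3:inf,v4:24,v5:inf,v6:18,v7:0
step 3: dist = v0:44,v1:inf,v2:inf,v3:inf,v4:24,v5:inf,v6:18,v7:0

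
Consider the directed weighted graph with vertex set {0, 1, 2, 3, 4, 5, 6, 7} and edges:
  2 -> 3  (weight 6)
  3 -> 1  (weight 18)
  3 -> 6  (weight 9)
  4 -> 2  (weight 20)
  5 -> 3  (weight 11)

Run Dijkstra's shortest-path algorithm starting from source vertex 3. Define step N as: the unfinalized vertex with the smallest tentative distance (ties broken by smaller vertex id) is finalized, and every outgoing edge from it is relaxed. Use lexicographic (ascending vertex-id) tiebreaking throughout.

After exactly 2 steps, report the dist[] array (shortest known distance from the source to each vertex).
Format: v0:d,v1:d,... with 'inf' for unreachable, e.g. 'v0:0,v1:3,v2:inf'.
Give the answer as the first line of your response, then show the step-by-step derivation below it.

v0:inf,v1:18,v2:inf,v3:0,v4:inf,v5:inf,v6:9,v7:inf

step 1: dist = v0:inf,v1:18,v2:inf,v3:0,v4:inf,v5:inf,v6:9,v7:inf
step 2: dist = v0:inf,v1:18,v2:inf,v3:0,v4:inf,v5:inf,v6:9,v7:inf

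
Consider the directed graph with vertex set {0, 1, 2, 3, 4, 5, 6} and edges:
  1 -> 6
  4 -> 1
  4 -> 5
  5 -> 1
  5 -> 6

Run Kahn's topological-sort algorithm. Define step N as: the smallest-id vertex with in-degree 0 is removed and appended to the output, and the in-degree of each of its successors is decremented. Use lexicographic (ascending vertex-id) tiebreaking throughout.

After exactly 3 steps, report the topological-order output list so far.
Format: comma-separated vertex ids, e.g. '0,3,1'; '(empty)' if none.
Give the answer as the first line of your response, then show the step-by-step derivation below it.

0,2,3

step 1: output 0; order=[0]; indeg=(0,2,0,0,0,1,2)
step 2: output 2; order=[0,2]; indeg=(0,2,0,0,0,1,2)
step 3: output 3; order=[0,2,3]; indeg=(0,2,0,0,0,1,2)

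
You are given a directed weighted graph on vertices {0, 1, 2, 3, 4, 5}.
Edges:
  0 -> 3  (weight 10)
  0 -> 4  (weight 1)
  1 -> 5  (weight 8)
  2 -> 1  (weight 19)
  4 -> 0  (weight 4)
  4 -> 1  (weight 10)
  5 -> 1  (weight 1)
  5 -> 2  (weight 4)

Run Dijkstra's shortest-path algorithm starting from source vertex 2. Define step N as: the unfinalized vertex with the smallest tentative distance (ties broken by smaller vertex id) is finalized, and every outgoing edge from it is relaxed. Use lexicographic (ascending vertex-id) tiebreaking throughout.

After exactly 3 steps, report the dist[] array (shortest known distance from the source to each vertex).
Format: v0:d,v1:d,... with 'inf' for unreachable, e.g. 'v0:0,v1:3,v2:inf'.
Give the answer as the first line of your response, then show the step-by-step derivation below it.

v0:inf,v1:19,v2:0,v3:inf,v4:inf,v5:27

step 1: dist = v0:inf,v1:19,v2:0,v3:inf,v4:inf,v5:inf
step 2: dist = v0:inf,v1:19,v2:0,v3:inf,v4:inf,v5:27
step 3: dist = v0:inf,v1:19,v2:0,v3:inf,v4:inf,v5:27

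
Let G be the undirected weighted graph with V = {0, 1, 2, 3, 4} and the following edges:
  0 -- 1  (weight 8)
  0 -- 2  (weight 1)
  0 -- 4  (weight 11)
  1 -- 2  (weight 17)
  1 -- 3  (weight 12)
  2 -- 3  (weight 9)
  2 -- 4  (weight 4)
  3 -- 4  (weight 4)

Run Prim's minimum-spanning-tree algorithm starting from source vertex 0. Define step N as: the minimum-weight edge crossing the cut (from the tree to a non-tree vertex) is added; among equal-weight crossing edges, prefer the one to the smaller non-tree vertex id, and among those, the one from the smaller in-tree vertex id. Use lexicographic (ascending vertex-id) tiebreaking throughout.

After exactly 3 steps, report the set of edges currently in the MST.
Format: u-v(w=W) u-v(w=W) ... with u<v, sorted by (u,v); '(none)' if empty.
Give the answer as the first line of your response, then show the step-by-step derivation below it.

0-2(w=1) 2-4(w=4) 3-4(w=4)

step 1: add edge 0-2 (w=1); MST = {0-2(w=1)}
step 2: add edge 2-4 (w=4); MST = {0-2(w=1) 2-4(w=4)}
step 3: add edge 3-4 (w=4); MST = {0-2(w=1) 2-4(w=4) 3-4(w=4)}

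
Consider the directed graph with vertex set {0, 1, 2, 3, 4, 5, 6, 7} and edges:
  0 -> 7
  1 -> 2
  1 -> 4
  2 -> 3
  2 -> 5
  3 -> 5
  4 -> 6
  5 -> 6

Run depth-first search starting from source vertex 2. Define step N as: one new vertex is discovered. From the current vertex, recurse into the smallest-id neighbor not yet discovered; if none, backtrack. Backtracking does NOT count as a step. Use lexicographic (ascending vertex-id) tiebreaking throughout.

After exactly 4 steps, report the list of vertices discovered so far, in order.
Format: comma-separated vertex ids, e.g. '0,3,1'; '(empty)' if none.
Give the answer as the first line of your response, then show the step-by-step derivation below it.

2,3,5,6

step 1: discover 2; path=2; order=2
step 2: discover 3; path=2>3; order=2,3
step 3: discover 5; path=2>3>5; order=2,3,5
step 4: discover 6; path=2>3>5>6; order=2,3,5,6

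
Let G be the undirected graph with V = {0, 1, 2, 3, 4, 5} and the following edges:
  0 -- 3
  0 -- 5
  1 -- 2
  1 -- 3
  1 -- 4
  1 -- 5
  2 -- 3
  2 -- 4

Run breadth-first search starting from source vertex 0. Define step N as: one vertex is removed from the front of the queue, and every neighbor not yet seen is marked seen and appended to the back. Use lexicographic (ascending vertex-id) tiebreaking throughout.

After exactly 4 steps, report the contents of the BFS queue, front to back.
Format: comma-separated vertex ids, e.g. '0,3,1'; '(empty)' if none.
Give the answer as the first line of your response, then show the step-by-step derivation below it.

2,4

step 1: dequeue 0; queue=[3,5]; order=0
step 2: dequeue 3; queue=[5,1,2]; order=0,3
step 3: dequeue 5; queue=[1,2]; order=0,3,5
step 4: dequeue 1; queue=[2,4]; order=0,3,5,1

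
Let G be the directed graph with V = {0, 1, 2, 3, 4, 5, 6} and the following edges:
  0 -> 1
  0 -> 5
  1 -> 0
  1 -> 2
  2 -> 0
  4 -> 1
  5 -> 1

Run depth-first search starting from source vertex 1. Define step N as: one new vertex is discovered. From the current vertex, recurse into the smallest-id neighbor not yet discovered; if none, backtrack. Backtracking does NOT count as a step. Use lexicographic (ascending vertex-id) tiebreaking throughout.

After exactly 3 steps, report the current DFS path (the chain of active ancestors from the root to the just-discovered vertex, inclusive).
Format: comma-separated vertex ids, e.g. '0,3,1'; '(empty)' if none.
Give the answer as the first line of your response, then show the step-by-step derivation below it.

1,0,5

step 1: discover 1; path=1; order=1
step 2: discover 0; path=1>0; order=1,0
step 3: discover 5; path=1>0>5; order=1,0,5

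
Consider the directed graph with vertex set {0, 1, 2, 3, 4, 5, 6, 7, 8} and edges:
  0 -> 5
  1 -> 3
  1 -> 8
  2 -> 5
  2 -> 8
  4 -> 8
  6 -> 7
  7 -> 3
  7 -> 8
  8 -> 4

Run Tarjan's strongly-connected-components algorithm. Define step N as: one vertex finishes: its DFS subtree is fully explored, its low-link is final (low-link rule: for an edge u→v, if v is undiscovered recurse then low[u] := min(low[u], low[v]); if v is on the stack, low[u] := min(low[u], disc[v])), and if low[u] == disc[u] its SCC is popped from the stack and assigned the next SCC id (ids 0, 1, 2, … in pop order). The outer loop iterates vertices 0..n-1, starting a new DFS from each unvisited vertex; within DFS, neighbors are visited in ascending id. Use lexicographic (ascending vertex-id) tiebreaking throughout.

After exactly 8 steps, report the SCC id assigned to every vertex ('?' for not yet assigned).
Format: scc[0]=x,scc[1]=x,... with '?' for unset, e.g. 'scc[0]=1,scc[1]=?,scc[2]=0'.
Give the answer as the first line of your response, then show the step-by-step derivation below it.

scc[0]=1,scc[1]=4,scc[2]=5,scc[3]=2,scc[4]=3,scc[5]=0,scc[6]=?,scc[7]=6,scc[8]=3

step 1: low=(low[0]=0,low[1]=?,low[2]=?,low[3]=?,low[4]=?,low[5]=1,low[6]=?,low[7]=?,low[8]=?); scc=(scc[0]=?,scc[1]=?,scc[2]=?,scc[3]=?,scc[4]=?,scc[5]=0,scc[6]=?,scc[7]=?,scc[8]=?)
step 2: low=(low[0]=0,low[1]=?,low[2]=?,low[3]=?,low[4]=?,low[5]=1,low[6]=?,low[7]=?,low[8]=?); scc=(scc[0]=1,scc[1]=?,scc[2]=?,scc[3]=?,scc[4]=?,scc[5]=0,scc[6]=?,scc[7]=?,scc[8]=?)
step 3: low=(low[0]=0,low[1]=2,low[2]=?,low[3]=3,low[4]=?,low[5]=1,low[6]=?,low[7]=?,low[8]=?); scc=(scc[0]=1,scc[1]=?,scc[2]=?,scc[3]=2,scc[4]=?,scc[5]=0,scc[6]=?,scc[7]=?,scc[8]=?)
step 4: low=(low[0]=0,low[1]=2,low[2]=?,low[3]=3,low[4]=4,low[5]=1,low[6]=?,low[7]=?,low[8]=4); scc=(scc[0]=1,scc[1]=?,scc[2]=?,scc[3]=2,scc[4]=?,scc[5]=0,scc[6]=?,scc[7]=?,scc[8]=?)
step 5: low=(low[0]=0,low[1]=2,low[2]=?,low[3]=3,low[4]=4,low[5]=1,low[6]=?,low[7]=?,low[8]=4); scc=(scc[0]=1,scc[1]=?,scc[2]=?,scc[3]=2,scc[4]=3,scc[5]=0,scc[6]=?,scc[7]=?,scc[8]=3)
step 6: low=(low[0]=0,low[1]=2,low[2]=?,low[3]=3,low[4]=4,low[5]=1,low[6]=?,low[7]=?,low[8]=4); scc=(scc[0]=1,scc[1]=4,scc[2]=?,scc[3]=2,scc[4]=3,scc[5]=0,scc[6]=?,scc[7]=?,scc[8]=3)
step 7: low=(low[0]=0,low[1]=2,low[2]=6,low[3]=3,low[4]=4,low[5]=1,low[6]=?,low[7]=?,low[8]=4); scc=(scc[0]=1,scc[1]=4,scc[2]=5,scc[3]=2,scc[4]=3,scc[5]=0,scc[6]=?,scc[7]=?,scc[8]=3)
step 8: low=(low[0]=0,low[1]=2,low[2]=6,low[3]=3,low[4]=4,low[5]=1,low[6]=7,low[7]=8,low[8]=4); scc=(scc[0]=1,scc[1]=4,scc[2]=5,scc[3]=2,scc[4]=3,scc[5]=0,scc[6]=?,scc[7]=6,scc[8]=3)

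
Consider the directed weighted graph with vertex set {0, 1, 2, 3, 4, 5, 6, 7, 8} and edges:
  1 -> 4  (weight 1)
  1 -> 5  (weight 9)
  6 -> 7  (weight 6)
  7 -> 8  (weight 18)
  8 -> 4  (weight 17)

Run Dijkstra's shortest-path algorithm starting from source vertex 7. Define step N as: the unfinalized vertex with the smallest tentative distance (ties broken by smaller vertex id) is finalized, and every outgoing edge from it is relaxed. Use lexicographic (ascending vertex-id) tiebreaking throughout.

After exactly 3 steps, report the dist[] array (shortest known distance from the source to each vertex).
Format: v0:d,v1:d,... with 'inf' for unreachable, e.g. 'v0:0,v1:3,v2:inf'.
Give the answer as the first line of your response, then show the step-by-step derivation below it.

v0:inf,v1:inf,v2:inf,v3:inf,v4:35,v5:inf,v6:inf,v7:0,v8:18

step 1: dist = v0:inf,v1:inf,v2:inf,v3:inf,v4:inf,v5:inf,v6:inf,v7:0,v8:18
step 2: dist = v0:inf,v1:inf,v2:inf,v3:inf,v4:35,v5:inf,v6:inf,v7:0,v8:18
step 3: dist = v0:inf,v1:inf,v2:inf,v3:inf,v4:35,v5:inf,v6:inf,v7:0,v8:18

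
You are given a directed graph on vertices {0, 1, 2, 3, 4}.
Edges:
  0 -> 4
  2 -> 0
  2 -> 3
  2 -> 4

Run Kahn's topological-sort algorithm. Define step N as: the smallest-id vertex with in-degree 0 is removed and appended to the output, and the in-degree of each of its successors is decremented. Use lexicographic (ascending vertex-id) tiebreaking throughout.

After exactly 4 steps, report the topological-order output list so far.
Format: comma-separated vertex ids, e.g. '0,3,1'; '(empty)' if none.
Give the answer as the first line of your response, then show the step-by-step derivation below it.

1,2,0,3

step 1: output 1; order=[1]; indeg=(1,0,0,1,2)
step 2: output 2; order=[1,2]; indeg=(0,0,0,0,1)
step 3: output 0; order=[1,2,0]; indeg=(0,0,0,0,0)
step 4: output 3; order=[1,2,0,3]; indeg=(0,0,0,0,0)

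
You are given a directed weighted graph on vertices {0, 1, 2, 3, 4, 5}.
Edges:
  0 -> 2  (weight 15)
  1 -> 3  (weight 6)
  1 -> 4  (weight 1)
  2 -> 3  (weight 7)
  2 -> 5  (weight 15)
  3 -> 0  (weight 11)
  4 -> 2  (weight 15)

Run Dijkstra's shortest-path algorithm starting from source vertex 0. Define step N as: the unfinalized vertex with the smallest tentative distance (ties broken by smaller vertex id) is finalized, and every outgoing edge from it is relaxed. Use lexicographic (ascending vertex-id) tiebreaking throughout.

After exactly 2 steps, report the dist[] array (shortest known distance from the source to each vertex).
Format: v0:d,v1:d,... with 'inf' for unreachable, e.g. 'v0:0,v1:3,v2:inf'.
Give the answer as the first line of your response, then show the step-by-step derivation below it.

v0:0,v1:inf,v2:15,v3:22,v4:inf,v5:30

step 1: dist = v0:0,v1:inf,v2:15,v3:inf,v4:inf,v5:inf
step 2: dist = v0:0,v1:inf,v2:15,v3:22,v4:inf,v5:30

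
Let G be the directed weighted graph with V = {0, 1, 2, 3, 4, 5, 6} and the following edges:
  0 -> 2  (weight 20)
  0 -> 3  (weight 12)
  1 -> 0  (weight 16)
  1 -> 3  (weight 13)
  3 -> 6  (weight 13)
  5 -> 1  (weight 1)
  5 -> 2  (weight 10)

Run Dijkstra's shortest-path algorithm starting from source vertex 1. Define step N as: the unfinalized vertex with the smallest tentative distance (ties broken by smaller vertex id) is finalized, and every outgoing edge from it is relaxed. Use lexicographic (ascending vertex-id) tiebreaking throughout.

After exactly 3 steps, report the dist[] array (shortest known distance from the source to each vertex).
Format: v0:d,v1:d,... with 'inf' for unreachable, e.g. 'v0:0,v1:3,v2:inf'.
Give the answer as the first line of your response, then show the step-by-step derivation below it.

v0:16,v1:0,v2:36,v3:13,v4:inf,v5:inf,v6:26

step 1: dist = v0:16,v1:0,v2:inf,v3:13,v4:inf,v5:inf,v6:inf
step 2: dist = v0:16,v1:0,v2:inf,v3:13,v4:inf,v5:inf,v6:26
step 3: dist = v0:16,v1:0,v2:36,v3:13,v4:inf,v5:inf,v6:26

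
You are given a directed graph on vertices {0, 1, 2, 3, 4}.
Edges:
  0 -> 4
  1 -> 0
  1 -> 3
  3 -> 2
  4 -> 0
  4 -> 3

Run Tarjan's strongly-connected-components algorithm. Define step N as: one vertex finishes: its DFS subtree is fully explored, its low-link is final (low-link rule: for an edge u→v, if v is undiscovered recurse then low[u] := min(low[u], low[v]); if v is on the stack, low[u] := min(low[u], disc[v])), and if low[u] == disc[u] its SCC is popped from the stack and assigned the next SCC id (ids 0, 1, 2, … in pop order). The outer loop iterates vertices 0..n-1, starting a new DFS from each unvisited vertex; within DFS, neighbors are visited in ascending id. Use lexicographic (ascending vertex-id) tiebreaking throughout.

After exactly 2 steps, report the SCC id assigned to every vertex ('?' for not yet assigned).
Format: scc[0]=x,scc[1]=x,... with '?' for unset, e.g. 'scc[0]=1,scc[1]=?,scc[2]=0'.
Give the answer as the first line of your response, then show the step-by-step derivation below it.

scc[0]=?,scc[1]=?,scc[2]=0,scc[3]=1,scc[4]=?

step 1: low=(low[0]=0,low[1]=?,low[2]=3,low[3]=2,low[4]=0); scc=(scc[0]=?,scc[1]=?,scc[2]=0,scc[3]=?,scc[4]=?)
step 2: low=(low[0]=0,low[1]=?,low[2]=3,low[3]=2,low[4]=0); scc=(scc[0]=?,scc[1]=?,scc[2]=0,scc[3]=1,scc[4]=?)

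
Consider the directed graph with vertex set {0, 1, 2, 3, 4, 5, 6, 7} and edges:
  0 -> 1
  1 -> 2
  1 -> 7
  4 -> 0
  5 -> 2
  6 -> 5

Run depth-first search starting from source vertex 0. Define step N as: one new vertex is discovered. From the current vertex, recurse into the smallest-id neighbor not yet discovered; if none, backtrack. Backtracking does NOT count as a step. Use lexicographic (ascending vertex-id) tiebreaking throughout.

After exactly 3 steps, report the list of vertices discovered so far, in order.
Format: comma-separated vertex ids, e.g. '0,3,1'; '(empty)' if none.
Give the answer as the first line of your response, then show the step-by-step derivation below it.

0,1,2

step 1: discover 0; path=0; order=0
step 2: discover 1; path=0>1; order=0,1
step 3: discover 2; path=0>1>2; order=0,1,2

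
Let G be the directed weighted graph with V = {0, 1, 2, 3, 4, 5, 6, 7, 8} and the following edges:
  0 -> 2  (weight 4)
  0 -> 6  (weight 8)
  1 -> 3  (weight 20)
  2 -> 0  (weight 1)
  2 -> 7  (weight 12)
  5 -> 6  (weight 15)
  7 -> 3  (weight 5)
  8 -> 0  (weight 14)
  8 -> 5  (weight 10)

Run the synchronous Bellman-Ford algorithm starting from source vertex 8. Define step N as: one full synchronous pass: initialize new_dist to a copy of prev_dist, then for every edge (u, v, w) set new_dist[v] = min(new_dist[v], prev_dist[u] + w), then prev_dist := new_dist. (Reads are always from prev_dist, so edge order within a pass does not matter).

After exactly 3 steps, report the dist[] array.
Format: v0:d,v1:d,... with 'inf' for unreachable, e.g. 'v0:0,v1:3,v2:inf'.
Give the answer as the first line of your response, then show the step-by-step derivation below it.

v0:14,v1:inf,v2:18,v3:inf,v4:inf,v5:10,v6:22,v7:30,v8:0

step 1: dist = v0:14,v1:inf,v2:inf,v3:inf,v4:inf,v5:10,v6:inf,v7:inf,v8:0
step 2: dist = v0:14,v1:inf,v2:18,v3:inf,v4:inf,v5:10,v6:22,v7:inf,v8:0
step 3: dist = v0:14,v1:inf,v2:18,v3:inf,v4:inf,v5:10,v6:22,v7:30,v8:0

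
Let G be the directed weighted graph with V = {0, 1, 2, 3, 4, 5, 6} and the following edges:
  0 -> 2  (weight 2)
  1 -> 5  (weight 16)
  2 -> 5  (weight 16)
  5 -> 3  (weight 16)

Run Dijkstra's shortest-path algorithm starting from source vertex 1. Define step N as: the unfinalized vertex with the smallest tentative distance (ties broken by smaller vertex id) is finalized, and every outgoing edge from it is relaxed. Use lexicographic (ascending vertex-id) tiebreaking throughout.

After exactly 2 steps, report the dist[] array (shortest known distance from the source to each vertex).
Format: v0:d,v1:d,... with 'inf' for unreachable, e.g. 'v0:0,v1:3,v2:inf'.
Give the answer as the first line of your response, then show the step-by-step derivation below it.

v0:inf,v1:0,v2:inf,v3:32,v4:inf,v5:16,v6:inf

step 1: dist = v0:inf,v1:0,v2:inf,v3:inf,v4:inf,v5:16,v6:inf
step 2: dist = v0:inf,v1:0,v2:inf,v3:32,v4:inf,v5:16,v6:inf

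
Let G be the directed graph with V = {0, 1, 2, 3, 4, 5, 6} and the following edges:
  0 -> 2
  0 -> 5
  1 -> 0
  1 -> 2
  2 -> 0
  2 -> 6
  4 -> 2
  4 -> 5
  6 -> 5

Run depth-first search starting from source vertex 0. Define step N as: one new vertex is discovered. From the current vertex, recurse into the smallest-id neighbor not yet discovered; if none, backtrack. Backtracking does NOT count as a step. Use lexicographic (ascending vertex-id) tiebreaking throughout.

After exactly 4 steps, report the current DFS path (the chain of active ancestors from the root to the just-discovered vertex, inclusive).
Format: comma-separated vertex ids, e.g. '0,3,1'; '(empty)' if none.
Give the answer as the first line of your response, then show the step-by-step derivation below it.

0,2,6,5

step 1: discover 0; path=0; order=0
step 2: discover 2; path=0>2; order=0,2
step 3: discover 6; path=0>2>6; order=0,2,6
step 4: discover 5; path=0>2>6>5; order=0,2,6,5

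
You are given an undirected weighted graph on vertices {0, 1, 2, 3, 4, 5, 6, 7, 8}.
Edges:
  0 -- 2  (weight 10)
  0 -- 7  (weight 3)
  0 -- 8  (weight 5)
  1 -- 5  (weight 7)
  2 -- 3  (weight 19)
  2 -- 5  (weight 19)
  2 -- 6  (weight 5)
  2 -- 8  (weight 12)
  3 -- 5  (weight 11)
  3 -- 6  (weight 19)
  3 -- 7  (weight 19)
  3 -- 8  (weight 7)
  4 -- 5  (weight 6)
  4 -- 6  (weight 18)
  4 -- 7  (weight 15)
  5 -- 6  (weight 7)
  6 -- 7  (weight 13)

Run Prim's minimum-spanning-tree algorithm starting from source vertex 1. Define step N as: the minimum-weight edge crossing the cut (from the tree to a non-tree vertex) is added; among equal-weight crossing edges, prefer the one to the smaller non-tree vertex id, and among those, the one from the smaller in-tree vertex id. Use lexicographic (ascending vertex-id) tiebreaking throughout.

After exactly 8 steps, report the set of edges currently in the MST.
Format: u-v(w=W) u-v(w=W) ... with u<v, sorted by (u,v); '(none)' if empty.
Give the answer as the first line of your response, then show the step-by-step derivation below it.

0-2(w=10) 0-7(w=3) 0-8(w=5) 1-5(w=7) 2-6(w=5) 3-8(w=7) 4-5(w=6) 5-6(w=7)

step 1: add edge 1-5 (w=7); MST = {1-5(w=7)}
step 2: add edge 4-5 (w=6); MST = {1-5(w=7) 4-5(w=6)}
step 3: add edge 5-6 (w=7); MST = {1-5(w=7) 4-5(w=6) 5-6(w=7)}
step 4: add edge 2-6 (w=5); MST = {1-5(w=7) 2-6(w=5) 4-5(w=6) 5-6(w=7)}
step 5: add edge 0-2 (w=10); MST = {0-2(w=10) 1-5(w=7) 2-6(w=5) 4-5(w=6) 5-6(w=7)}
step 6: add edge 0-7 (w=3); MST = {0-2(w=10) 0-7(w=3) 1-5(w=7) 2-6(w=5) 4-5(w=6) 5-6(w=7)}
step 7: add edge 0-8 (w=5); MST = {0-2(w=10) 0-7(w=3) 0-8(w=5) 1-5(w=7) 2-6(w=5) 4-5(w=6) 5-6(w=7)}
step 8: add edge 3-8 (w=7); MST = {0-2(w=10) 0-7(w=3) 0-8(w=5) 1-5(w=7) 2-6(w=5) 3-8(w=7) 4-5(w=6) 5-6(w=7)}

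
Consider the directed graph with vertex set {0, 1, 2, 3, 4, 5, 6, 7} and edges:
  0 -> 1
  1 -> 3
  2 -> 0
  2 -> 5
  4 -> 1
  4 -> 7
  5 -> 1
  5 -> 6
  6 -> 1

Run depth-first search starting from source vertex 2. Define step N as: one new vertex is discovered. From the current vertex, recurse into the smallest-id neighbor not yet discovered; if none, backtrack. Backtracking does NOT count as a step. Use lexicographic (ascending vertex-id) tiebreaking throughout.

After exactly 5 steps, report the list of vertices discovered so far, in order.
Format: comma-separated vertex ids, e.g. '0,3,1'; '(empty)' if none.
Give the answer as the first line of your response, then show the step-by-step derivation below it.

2,0,1,3,5

step 1: discover 2; path=2; order=2
step 2: discover 0; path=2>0; order=2,0
step 3: discover 1; path=2>0>1; order=2,0,1
step 4: discover 3; path=2>0>1>3; order=2,0,1,3
step 5: discover 5; path=2>5; order=2,0,1,3,5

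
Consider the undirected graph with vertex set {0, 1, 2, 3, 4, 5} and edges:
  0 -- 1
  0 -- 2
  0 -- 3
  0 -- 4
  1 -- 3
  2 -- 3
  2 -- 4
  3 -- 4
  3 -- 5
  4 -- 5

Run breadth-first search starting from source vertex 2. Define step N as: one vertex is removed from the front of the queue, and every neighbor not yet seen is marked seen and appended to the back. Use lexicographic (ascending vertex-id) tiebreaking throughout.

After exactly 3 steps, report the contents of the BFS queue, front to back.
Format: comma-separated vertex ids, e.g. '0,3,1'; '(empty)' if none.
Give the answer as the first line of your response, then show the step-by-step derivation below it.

4,1,5

step 1: dequeue 2; queue=[0,3,4]; order=2
step 2: dequeue 0; queue=[3,4,1]; order=2,0
step 3: dequeue 3; queue=[4,1,5]; order=2,0,3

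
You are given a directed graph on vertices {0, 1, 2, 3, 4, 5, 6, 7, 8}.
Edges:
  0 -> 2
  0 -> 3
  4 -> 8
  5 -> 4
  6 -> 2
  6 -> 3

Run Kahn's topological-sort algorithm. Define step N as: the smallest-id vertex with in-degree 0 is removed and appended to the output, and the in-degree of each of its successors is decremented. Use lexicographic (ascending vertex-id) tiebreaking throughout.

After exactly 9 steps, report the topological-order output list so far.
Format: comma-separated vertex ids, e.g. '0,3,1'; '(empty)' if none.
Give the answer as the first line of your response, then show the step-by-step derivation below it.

0,1,5,4,6,2,3,7,8

step 1: output 0; order=[0]; indeg=(0,0,1,1,1,0,0,0,1)
step 2: output 1; order=[0,1]; indeg=(0,0,1,1,1,0,0,0,1)
step 3: output 5; order=[0,1,5]; indeg=(0,0,1,1,0,0,0,0,1)
step 4: output 4; order=[0,1,5,4]; indeg=(0,0,1,1,0,0,0,0,0)
step 5: output 6; order=[0,1,5,4,6]; indeg=(0,0,0,0,0,0,0,0,0)
step 6: output 2; order=[0,1,5,4,6,2]; indeg=(0,0,0,0,0,0,0,0,0)
step 7: output 3; order=[0,1,5,4,6,2,3]; indeg=(0,0,0,0,0,0,0,0,0)
step 8: output 7; order=[0,1,5,4,6,2,3,7]; indeg=(0,0,0,0,0,0,0,0,0)
step 9: output 8; order=[0,1,5,4,6,2,3,7,8]; indeg=(0,0,0,0,0,0,0,0,0)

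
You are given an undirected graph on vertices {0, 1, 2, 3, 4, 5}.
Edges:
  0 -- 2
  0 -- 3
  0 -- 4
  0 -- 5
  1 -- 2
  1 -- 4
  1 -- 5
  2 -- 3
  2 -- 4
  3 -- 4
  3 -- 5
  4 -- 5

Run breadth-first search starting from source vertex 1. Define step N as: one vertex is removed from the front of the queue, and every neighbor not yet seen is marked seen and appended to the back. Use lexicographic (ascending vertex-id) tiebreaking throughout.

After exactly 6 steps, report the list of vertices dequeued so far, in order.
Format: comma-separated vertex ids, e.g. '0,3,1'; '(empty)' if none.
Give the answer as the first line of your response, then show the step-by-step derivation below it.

1,2,4,5,0,3

step 1: dequeue 1; queue=[2,4,5]; order=1
step 2: dequeue 2; queue=[4,5,0,3]; order=1,2
step 3: dequeue 4; queue=[5,0,3]; order=1,2,4
step 4: dequeue 5; queue=[0,3]; order=1,2,4,5
step 5: dequeue 0; queue=[3]; order=1,2,4,5,0
step 6: dequeue 3; queue=[(empty)]; order=1,2,4,5,0,3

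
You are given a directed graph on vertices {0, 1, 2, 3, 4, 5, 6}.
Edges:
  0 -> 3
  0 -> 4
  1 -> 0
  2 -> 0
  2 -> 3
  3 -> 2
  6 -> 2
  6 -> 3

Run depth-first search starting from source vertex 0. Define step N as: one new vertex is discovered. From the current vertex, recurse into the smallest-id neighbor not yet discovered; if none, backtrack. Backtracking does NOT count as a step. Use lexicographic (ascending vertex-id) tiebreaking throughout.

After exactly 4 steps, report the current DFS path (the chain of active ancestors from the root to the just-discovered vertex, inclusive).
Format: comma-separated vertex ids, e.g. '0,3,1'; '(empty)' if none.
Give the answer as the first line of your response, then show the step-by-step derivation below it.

0,4

step 1: discover 0; path=0; order=0
step 2: discover 3; path=0>3; order=0,3
step 3: discover 2; path=0>3>2; order=0,3,2
step 4: discover 4; path=0>4; order=0,3,2,4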